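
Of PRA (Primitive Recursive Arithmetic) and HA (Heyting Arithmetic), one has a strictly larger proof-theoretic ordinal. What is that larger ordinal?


Proof-theoretic ordinal of PRA (Primitive Recursive Arithmetic): omega^omega
Proof-theoretic ordinal of HA (Heyting Arithmetic): epsilon_0
Comparing: omega^omega < epsilon_0.
The larger ordinal is epsilon_0 (from HA (Heyting Arithmetic)).

epsilon_0


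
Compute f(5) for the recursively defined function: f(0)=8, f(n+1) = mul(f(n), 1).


f(0) = 8
f(1) = mul(f(0), 1) = mul(8, 1) = 8
f(2) = mul(f(1), 1) = mul(8, 1) = 8
f(3) = mul(f(2), 1) = mul(8, 1) = 8
f(4) = mul(f(3), 1) = mul(8, 1) = 8
f(5) = mul(f(4), 1) = mul(8, 1) = 8


8


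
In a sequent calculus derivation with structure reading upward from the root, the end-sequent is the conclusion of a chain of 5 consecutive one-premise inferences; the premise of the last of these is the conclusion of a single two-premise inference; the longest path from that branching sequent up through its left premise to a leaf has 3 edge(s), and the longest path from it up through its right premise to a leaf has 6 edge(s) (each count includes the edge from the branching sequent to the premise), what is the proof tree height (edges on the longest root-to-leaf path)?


Longest path through the left premise: 3 edges (measured from the branching sequent)
Longest path through the right premise: 6 edges
Height of the subtree rooted at the branching sequent: max(3, 6) = 6
The branching sequent sits 5 edges above the root (the chain of one-premise inferences), so height = 6 + 5 = 11

11


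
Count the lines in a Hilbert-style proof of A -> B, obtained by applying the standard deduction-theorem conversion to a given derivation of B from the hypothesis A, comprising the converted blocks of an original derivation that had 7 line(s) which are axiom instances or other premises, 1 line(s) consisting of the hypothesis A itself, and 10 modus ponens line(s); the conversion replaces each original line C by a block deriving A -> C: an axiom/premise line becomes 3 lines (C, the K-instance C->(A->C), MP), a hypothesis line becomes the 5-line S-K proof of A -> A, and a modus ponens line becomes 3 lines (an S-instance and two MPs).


Deduction-theorem conversion, block by block:
- 7 axiom/premise lines -> 3 lines each = 21
- 1 hypothesis lines -> 5 lines each (identity proof A->A) = 5
- 10 MP lines -> 3 lines each (S-instance, MP, MP) = 30
Total = 21 + 5 + 30 = 56 lines.

56


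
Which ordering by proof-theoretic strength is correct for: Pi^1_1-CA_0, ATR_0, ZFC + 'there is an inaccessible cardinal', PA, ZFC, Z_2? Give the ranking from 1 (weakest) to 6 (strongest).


Ordering by consistency strength:
1. PA
2. ATR_0
3. Pi^1_1-CA_0
4. Z_2
5. ZFC
6. ZFC + 'there is an inaccessible cardinal'


Pi^1_1-CA_0=3, ATR_0=2, ZFC + 'there is an inaccessible cardinal'=6, PA=1, ZFC=5, Z_2=4


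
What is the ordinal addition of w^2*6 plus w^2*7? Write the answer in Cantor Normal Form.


Ordinal addition w^2*6 + w^2*7:
Both terms have the same exponent 2.
w^e*c + w^e*d = w^e*(c+d).
Result = w^2*(6+7) = w^2*13

w^2*13


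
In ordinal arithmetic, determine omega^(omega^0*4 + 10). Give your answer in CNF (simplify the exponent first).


omega^(omega^0*4 + 10):
omega^0 = 1, so the exponent is 4 + 10 = 14 (finite ordinal addition).
Result = omega^14, already a single CNF term.

omega^14


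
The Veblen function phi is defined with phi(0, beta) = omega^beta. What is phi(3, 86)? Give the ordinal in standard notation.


phi(3, 86):
phi(3, beta) = eta_beta (the beta-th eta number, fixed point of zeta).
phi(3, 86) = eta_86

eta_86


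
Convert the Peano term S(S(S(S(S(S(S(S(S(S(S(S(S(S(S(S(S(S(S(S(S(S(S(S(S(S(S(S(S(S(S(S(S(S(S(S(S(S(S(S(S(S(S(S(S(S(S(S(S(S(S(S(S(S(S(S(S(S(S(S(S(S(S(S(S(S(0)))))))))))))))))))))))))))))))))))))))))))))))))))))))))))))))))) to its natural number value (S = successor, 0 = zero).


Counting successors applied to 0:
66 applications of S to 0 = 66

66


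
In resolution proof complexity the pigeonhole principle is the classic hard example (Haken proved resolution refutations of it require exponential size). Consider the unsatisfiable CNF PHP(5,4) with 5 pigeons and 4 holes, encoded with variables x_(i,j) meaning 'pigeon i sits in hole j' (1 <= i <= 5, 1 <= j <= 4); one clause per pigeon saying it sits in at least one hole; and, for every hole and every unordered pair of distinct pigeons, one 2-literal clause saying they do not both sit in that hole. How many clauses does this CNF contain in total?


PHP(5,4): 5 pigeons, 4 holes, 5*4 = 20 variables.
- pigeon clauses: one per pigeon -> 5 clauses
- hole clauses: 4 holes * C(5,2) = 4 * 10 -> 40 clauses
Total clauses = 5 + 40 = 45

45


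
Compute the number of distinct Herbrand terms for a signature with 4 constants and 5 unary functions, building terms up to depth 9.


Herbrand terms by depth:
Depth 0: 4 constants
Depth 1: 20 new terms (running total: 24)
Depth 2: 100 new terms (running total: 124)
Depth 3: 500 new terms (running total: 624)
Depth 4: 2500 new terms (running total: 3124)
Depth 5: 12500 new terms (running total: 15624)
Depth 6: 62500 new terms (running total: 78124)
Depth 7: 312500 new terms (running total: 390624)
Depth 8: 1562500 new terms (running total: 1953124)
Depth 9: 7812500 new terms (running total: 9765624)
Total distinct ground terms = 9765624

9765624


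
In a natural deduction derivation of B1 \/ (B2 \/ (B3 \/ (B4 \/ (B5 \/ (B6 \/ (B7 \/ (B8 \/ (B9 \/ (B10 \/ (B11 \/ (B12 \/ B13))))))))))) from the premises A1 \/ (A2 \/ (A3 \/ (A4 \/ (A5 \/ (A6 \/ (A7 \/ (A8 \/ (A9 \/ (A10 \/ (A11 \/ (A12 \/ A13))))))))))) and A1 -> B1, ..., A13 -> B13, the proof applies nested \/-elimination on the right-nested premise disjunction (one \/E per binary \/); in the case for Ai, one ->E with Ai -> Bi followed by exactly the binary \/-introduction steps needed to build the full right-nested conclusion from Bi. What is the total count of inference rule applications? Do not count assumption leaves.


Constructive dilemma with 13 branches, all disjunctions right-nested:
- \/E: the premise has 12 binary \/, each eliminated once: 12 nodes.
- ->E: one per case (Ai with Ai -> Bi gives Bi): 13 nodes.
- \/I: in case i < n, Bi needs 1 step to form Bi \/ (B(i+1) \/ ...) and then i-1 steps to prepend B(i-1), ..., B1, i.e. i steps; in case i = n, B13 needs 12 prepend steps.
  \/I total = (1 + 2 + ... + 12) + 12 = 78 + 12 = 90 nodes.
Total = 12 + 13 + 90 = 115

115


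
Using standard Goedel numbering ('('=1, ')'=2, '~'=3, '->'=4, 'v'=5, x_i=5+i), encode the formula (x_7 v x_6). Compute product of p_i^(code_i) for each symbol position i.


Formula: (x_7 v x_6)
Symbol codes: [1, 12, 5, 11, 2]
Primes: [2, 3, 5, 7, 11]
p_1^1 = 2^1 = 2
p_2^12 = 3^12 = 531441
p_3^5 = 5^5 = 3125
p_4^11 = 7^11 = 1977326743
p_5^2 = 11^2 = 121
Product = 794692079355163893750

794692079355163893750


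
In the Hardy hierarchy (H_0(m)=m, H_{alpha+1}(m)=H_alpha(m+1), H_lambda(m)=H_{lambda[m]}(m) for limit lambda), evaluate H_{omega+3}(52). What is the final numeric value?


H_{omega+3}(52):
Unwind the 3 successor steps: H_{omega+3}(52) = H_omega(52+3) = H_omega(55).
H_omega(m) = H_m(m) = m + m = 2m.
Result = 2 * 55 = 110

110


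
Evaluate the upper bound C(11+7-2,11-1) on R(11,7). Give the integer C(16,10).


R(11,7) <= C(11+7-2, 11-1) = C(16, 10)
C(16, 10) = 16! / (10! * 6!)
= 8008

8008


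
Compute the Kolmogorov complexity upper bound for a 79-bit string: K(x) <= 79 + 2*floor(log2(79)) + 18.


floor(log2(79)) = 6
2 * 6 = 12
K(x) <= 79 + 12 + 18 = 109

109


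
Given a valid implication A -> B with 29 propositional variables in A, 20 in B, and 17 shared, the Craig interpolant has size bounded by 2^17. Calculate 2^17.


Shared atoms = 17
Craig interpolant size bound = 2^17
= 131072

131072


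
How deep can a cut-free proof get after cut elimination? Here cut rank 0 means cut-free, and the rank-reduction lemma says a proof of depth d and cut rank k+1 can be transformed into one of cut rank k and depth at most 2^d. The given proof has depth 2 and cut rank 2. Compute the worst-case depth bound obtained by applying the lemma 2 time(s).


Each rank reduction sends depth d to at most 2^d; cut rank r needs r reductions.
2_0(2) = 2
2_1(2) = 2^2 = 4
2_2(2) = 2^4 = 16
Cut-free depth bound = 16

16


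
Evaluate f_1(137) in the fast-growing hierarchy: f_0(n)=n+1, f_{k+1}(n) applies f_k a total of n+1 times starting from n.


f_1(137) = f_0^138(137)
f_0 adds 1 each time, applied 138 times.
f_1(137) = 137 + 138 = 275

275


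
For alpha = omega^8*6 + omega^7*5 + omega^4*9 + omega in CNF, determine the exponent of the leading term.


CNF: omega^8*6 + omega^7*5 + omega^4*9 + omega
The leading term is omega^8*6, which has exponent 8.

8


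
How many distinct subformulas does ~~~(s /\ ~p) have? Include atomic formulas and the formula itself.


Formula: ~~~(s /\ ~p)
Subformulas found:
  1. s
  2. p
  3. ~p
  4. (s /\ ~p)
  5. ~(s /\ ~p)
  6. ~~(s /\ ~p)
  7. ~~~(s /\ ~p)
Total distinct subformulas = 7

7


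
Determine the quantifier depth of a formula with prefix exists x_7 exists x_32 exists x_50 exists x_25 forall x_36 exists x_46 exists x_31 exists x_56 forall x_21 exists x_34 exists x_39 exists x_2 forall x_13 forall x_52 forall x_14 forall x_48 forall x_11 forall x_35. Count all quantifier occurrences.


Quantifier prefix has 18 quantifier symbols.
Quantifier depth = 18

18


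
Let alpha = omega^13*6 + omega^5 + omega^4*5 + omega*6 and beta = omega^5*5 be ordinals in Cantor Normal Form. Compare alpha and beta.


Compare term by term from highest exponent:
alpha = omega^13*6 + omega^5 + omega^4*5 + omega*6
beta = omega^5*5
Term 1: alpha has omega^13*6, beta has omega^5*5
Term 2: alpha has omega^5*1, beta has omega^0*0
Term 3: alpha has omega^4*5, beta has omega^0*0
Term 4: alpha has omega^1*6, beta has omega^0*0
Result: alpha > beta

alpha > beta


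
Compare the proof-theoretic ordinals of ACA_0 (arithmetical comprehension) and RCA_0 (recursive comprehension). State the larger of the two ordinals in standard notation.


Proof-theoretic ordinal of ACA_0 (arithmetical comprehension): epsilon_0
Proof-theoretic ordinal of RCA_0 (recursive comprehension): omega^omega
Comparing: omega^omega < epsilon_0.
The larger ordinal is epsilon_0 (from ACA_0 (arithmetical comprehension)).

epsilon_0


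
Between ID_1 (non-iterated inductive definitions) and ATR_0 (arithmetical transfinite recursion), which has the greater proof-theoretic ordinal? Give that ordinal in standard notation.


Proof-theoretic ordinal of ID_1 (non-iterated inductive definitions): psi_0(epsilon_{Omega+1})
Proof-theoretic ordinal of ATR_0 (arithmetical transfinite recursion): Gamma_0
Comparing: Gamma_0 < psi_0(epsilon_{Omega+1}).
The larger ordinal is psi_0(epsilon_{Omega+1}) (from ID_1 (non-iterated inductive definitions)).

psi_0(epsilon_{Omega+1})


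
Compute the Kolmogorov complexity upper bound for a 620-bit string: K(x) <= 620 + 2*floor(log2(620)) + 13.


floor(log2(620)) = 9
2 * 9 = 18
K(x) <= 620 + 18 + 13 = 651

651


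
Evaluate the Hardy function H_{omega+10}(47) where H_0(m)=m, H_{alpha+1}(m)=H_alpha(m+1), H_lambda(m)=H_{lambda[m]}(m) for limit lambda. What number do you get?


H_{omega+10}(47):
Unwind the 10 successor steps: H_{omega+10}(47) = H_omega(47+10) = H_omega(57).
H_omega(m) = H_m(m) = m + m = 2m.
Result = 2 * 57 = 114

114


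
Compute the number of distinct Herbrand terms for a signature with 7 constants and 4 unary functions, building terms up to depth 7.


Herbrand terms by depth:
Depth 0: 7 constants
Depth 1: 28 new terms (running total: 35)
Depth 2: 112 new terms (running total: 147)
Depth 3: 448 new terms (running total: 595)
Depth 4: 1792 new terms (running total: 2387)
Depth 5: 7168 new terms (running total: 9555)
Depth 6: 28672 new terms (running total: 38227)
Depth 7: 114688 new terms (running total: 152915)
Total distinct ground terms = 152915

152915


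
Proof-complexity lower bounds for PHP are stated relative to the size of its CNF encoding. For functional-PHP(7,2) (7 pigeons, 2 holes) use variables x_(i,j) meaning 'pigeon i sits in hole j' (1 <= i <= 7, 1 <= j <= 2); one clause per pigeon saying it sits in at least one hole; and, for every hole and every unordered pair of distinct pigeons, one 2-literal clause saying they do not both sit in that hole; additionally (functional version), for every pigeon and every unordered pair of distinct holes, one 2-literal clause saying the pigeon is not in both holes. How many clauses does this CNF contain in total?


functional-PHP(7,2): 7 pigeons, 2 holes, 7*2 = 14 variables.
- pigeon clauses: one per pigeon -> 7 clauses
- hole clauses: 2 holes * C(7,2) = 2 * 21 -> 42 clauses
- functional clauses: 7 pigeons * C(2,2) = 7 * 1 -> 7 clauses
Total clauses = 7 + 42 + 7 = 56

56


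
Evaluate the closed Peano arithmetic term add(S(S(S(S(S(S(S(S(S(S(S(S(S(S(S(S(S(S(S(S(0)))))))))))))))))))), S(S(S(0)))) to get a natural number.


add(S^20(0), S^3(0)):
S^20(0) = 20
S^3(0) = 3
20 + 3 = 23

23


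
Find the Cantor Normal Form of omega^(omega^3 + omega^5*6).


omega^(omega^3 + omega^5*6):
In ordinal addition a term is absorbed by a following term of strictly larger exponent: 3 < 5, so omega^3 + omega^5*6 = omega^5*6.
omega raised to a CNF ordinal is a single CNF term: Result = omega^(omega^5*6)

omega^(omega^5*6)


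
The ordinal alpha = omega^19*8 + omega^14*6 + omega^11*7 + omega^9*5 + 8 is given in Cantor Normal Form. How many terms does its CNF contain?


CNF: omega^19*8 + omega^14*6 + omega^11*7 + omega^9*5 + 8
Count the summands separated by '+':
  term 1: omega^19*8
  term 2: omega^14*6
  term 3: omega^11*7
  term 4: omega^9*5
  term 5: 8
Total terms = 5

5


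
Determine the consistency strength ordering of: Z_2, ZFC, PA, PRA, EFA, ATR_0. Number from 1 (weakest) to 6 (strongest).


Ordering by consistency strength:
1. EFA
2. PRA
3. PA
4. ATR_0
5. Z_2
6. ZFC


Z_2=5, ZFC=6, PA=3, PRA=2, EFA=1, ATR_0=4


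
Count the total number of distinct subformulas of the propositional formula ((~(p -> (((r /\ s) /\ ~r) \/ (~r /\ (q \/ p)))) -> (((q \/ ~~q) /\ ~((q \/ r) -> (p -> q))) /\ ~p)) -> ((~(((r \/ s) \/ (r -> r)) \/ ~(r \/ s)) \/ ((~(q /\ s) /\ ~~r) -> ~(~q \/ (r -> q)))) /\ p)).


Formula: ((~(p -> (((r /\ s) /\ ~r) \/ (~r /\ (q \/ p)))) -> (((q \/ ~~q) /\ ~((q \/ r) -> (p -> q))) /\ ~p)) -> ((~(((r \/ s) \/ (r -> r)) \/ ~(r \/ s)) \/ ((~(q /\ s) /\ ~~r) -> ~(~q \/ (r -> q)))) /\ p))
Subformulas found:
  1. r
  2. p
  3. q
  4. s
  5. ~p
  6. ~r
  7. ~q
  8. ~~r
  9. ~~q
  10. (r -> q)
  11. (q \/ p)
  12. (r \/ s)
  13. (r -> r)
  14. (r /\ s)
  15. (p -> q)
  16. (q \/ r)
  17. (q /\ s)
  18. ~(r \/ s)
  19. ~(q /\ s)
  20. (q \/ ~~q)
  21. ((r /\ s) /\ ~r)
  22. (~q \/ (r -> q))
  23. (~r /\ (q \/ p))
  24. ~(~q \/ (r -> q))
  25. (~(q /\ s) /\ ~~r)
  26. ((r \/ s) \/ (r -> r))
  27. ((q \/ r) -> (p -> q))
  28. ~((q \/ r) -> (p -> q))
  29. (((r \/ s) \/ (r -> r)) \/ ~(r \/ s))
  30. (((r /\ s) /\ ~r) \/ (~r /\ (q \/ p)))
  31. ~(((r \/ s) \/ (r -> r)) \/ ~(r \/ s))
  32. ((q \/ ~~q) /\ ~((q \/ r) -> (p -> q)))
  33. ((~(q /\ s) /\ ~~r) -> ~(~q \/ (r -> q)))
  34. (p -> (((r /\ s) /\ ~r) \/ (~r /\ (q \/ p))))
  35. ~(p -> (((r /\ s) /\ ~r) \/ (~r /\ (q \/ p))))
  36. (((q \/ ~~q) /\ ~((q \/ r) -> (p -> q))) /\ ~p)
  37. (~(((r \/ s) \/ (r -> r)) \/ ~(r \/ s)) \/ ((~(q /\ s) /\ ~~r) -> ~(~q \/ (r -> q))))
  38. ((~(((r \/ s) \/ (r -> r)) \/ ~(r \/ s)) \/ ((~(q /\ s) /\ ~~r) -> ~(~q \/ (r -> q)))) /\ p)
  39. (~(p -> (((r /\ s) /\ ~r) \/ (~r /\ (q \/ p)))) -> (((q \/ ~~q) /\ ~((q \/ r) -> (p -> q))) /\ ~p))
  40. ((~(p -> (((r /\ s) /\ ~r) \/ (~r /\ (q \/ p)))) -> (((q \/ ~~q) /\ ~((q \/ r) -> (p -> q))) /\ ~p)) -> ((~(((r \/ s) \/ (r -> r)) \/ ~(r \/ s)) \/ ((~(q /\ s) /\ ~~r) -> ~(~q \/ (r -> q)))) /\ p))
Total distinct subformulas = 40

40


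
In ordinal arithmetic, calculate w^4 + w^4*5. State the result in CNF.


Ordinal addition w^4 + w^4*5:
Both terms have the same exponent 4.
w^e*c + w^e*d = w^e*(c+d).
Result = w^4*(1+5) = w^4*6

w^4*6


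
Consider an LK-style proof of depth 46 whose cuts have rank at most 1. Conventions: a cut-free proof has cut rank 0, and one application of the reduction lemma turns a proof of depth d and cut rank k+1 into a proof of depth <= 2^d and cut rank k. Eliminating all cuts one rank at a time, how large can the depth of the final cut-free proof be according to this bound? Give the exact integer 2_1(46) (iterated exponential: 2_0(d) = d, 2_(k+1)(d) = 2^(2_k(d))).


Each rank reduction sends depth d to at most 2^d; cut rank r needs r reductions.
2_0(46) = 46
2_1(46) = 2^46 = 70368744177664
Cut-free depth bound = 70368744177664

70368744177664


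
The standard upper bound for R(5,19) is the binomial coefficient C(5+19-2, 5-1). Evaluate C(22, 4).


R(5,19) <= C(5+19-2, 5-1) = C(22, 4)
C(22, 4) = 22! / (4! * 18!)
= 7315

7315


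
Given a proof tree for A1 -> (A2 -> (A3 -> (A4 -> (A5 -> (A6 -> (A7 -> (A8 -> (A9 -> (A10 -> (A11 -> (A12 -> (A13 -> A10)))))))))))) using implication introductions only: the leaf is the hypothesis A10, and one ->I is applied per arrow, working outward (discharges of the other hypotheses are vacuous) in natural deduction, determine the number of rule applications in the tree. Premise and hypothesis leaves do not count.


The formula has 13 arrows (->); its innermost consequent A10 is one of the antecedents,
so the proof starts from the hypothesis leaf A10 (not a rule application) and closes one arrow per ->I.
Building A1 -> (A2 -> (A3 -> (A4 -> (A5 -> (A6 -> (A7 -> (A8 -> (A9 -> (A10 -> (A11 -> (A12 -> (A13 -> A10)))))))))))) therefore takes 13 nested implication introductions.
Total inference nodes = 13

13


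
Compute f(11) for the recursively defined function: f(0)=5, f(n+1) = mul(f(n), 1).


f(0) = 5
f(1) = mul(f(0), 1) = mul(5, 1) = 5
f(2) = mul(f(1), 1) = mul(5, 1) = 5
f(3) = mul(f(2), 1) = mul(5, 1) = 5
f(4) = mul(f(3), 1) = mul(5, 1) = 5
f(5) = mul(f(4), 1) = mul(5, 1) = 5
f(6) = mul(f(5), 1) = mul(5, 1) = 5
f(7) = mul(f(6), 1) = mul(5, 1) = 5
f(8) = mul(f(7), 1) = mul(5, 1) = 5
f(9) = mul(f(8), 1) = mul(5, 1) = 5
f(10) = mul(f(9), 1) = mul(5, 1) = 5
f(11) = mul(f(10), 1) = mul(5, 1) = 5


5


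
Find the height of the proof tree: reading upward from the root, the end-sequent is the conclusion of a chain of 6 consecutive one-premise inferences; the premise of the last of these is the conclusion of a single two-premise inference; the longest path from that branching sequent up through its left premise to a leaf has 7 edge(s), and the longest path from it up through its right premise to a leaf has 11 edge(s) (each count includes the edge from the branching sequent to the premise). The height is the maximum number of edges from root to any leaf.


Longest path through the left premise: 7 edges (measured from the branching sequent)
Longest path through the right premise: 11 edges
Height of the subtree rooted at the branching sequent: max(7, 11) = 11
The branching sequent sits 6 edges above the root (the chain of one-premise inferences), so height = 11 + 6 = 17

17


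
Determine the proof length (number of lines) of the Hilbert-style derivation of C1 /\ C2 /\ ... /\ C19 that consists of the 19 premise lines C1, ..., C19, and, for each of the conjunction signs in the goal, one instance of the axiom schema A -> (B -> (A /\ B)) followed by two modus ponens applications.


Conjoining 19 premises:
- 19 premise lines
- the goal has 18 conjunction signs; each costs 1 axiom instance + 2 MP = 3 lines: 3 * 18 = 54
Total = 19 + 54 = 73 lines.

73


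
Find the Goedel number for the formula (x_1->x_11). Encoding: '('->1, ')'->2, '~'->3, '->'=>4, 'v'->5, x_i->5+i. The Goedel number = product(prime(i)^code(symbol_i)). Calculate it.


Formula: (x_1->x_11)
Symbol codes: [1, 6, 4, 16, 2]
Primes: [2, 3, 5, 7, 11]
p_1^1 = 2^1 = 2
p_2^6 = 3^6 = 729
p_3^4 = 5^4 = 625
p_4^16 = 7^16 = 33232930569601
p_5^2 = 11^2 = 121
Product = 3664304465767418261250

3664304465767418261250


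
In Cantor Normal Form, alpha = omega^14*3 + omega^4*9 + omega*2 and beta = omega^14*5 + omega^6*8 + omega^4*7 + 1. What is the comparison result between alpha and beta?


Compare term by term from highest exponent:
alpha = omega^14*3 + omega^4*9 + omega*2
beta = omega^14*5 + omega^6*8 + omega^4*7 + 1
Term 1: alpha has omega^14*3, beta has omega^14*5
Term 2: alpha has omega^4*9, beta has omega^6*8
Term 3: alpha has omega^1*2, beta has omega^4*7
Term 4: alpha has omega^0*0, beta has omega^0*1
Result: alpha < beta

alpha < beta


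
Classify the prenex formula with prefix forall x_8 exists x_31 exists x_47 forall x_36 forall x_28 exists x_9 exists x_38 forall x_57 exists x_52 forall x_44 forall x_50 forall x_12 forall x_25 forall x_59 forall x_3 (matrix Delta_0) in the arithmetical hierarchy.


Leading quantifier is forall, so the class is Pi.
Number of quantifier blocks = alternations + 1 = 6 + 1 = 7.
Classification: Pi_7

Pi_7


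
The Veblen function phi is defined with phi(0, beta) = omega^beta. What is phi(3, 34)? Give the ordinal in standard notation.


phi(3, 34):
phi(3, beta) = eta_beta (the beta-th eta number, fixed point of zeta).
phi(3, 34) = eta_34

eta_34


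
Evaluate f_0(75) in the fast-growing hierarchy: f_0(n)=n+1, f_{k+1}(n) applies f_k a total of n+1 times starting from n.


f_0(75) = 75 + 1 = 76

76


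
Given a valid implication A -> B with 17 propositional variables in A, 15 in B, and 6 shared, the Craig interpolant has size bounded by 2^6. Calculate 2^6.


Shared atoms = 6
Craig interpolant size bound = 2^6
= 64

64


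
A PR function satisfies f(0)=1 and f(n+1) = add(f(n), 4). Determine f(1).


f(0) = 1
f(1) = add(f(0), 4) = add(1, 4) = 5


5


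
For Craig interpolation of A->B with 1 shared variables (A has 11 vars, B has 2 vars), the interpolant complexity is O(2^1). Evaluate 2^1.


Shared atoms = 1
Craig interpolant size bound = 2^1
= 2

2


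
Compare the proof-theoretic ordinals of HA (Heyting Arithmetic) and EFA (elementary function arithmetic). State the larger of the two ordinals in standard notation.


Proof-theoretic ordinal of HA (Heyting Arithmetic): epsilon_0
Proof-theoretic ordinal of EFA (elementary function arithmetic): omega^3
Comparing: omega^3 < epsilon_0.
The larger ordinal is epsilon_0 (from HA (Heyting Arithmetic)).

epsilon_0


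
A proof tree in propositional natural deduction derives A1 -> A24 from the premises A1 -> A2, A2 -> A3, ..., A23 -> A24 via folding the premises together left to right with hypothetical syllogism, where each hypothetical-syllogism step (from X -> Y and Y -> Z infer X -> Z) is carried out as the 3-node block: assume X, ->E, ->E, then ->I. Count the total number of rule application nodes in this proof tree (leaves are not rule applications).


There are 23 premises in the chain. The first HS step combines premises 1 and 2; each further premise needs one more HS step.
So 23 premises require 23 - 1 = 22 hypothetical-syllogism steps.
Each HS step uses 3 inference nodes (->E, ->E, ->I).
22 * 3 = 66 total inference nodes.

66


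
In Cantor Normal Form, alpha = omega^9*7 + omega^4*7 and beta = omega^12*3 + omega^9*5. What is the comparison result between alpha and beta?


Compare term by term from highest exponent:
alpha = omega^9*7 + omega^4*7
beta = omega^12*3 + omega^9*5
Term 1: alpha has omega^9*7, beta has omega^12*3
Term 2: alpha has omega^4*7, beta has omega^9*5
Result: alpha < beta

alpha < beta


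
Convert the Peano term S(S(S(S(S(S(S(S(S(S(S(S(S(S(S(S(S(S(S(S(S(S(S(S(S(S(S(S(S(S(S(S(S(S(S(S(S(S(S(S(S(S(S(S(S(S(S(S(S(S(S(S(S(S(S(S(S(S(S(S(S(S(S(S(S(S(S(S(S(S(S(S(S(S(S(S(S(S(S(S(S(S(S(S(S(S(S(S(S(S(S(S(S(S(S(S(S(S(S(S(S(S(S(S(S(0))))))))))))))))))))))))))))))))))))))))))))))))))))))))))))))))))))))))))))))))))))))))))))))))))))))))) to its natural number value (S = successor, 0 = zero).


Counting successors applied to 0:
105 applications of S to 0 = 105

105


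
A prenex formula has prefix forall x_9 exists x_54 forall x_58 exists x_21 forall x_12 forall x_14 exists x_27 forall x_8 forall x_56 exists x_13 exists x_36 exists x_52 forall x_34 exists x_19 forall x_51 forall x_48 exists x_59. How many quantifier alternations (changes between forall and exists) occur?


Walk the prefix and count type changes:
  position 1: forall -> exists <-- alternation
  position 2: exists -> forall <-- alternation
  position 3: forall -> exists <-- alternation
  position 4: exists -> forall <-- alternation
  position 5: forall -> forall
  position 6: forall -> exists <-- alternation
  position 7: exists -> forall <-- alternation
  position 8: forall -> forall
  position 9: forall -> exists <-- alternation
  position 10: exists -> exists
  position 11: exists -> exists
  position 12: exists -> forall <-- alternation
  position 13: forall -> exists <-- alternation
  position 14: exists -> forall <-- alternation
  position 15: forall -> forall
  position 16: forall -> exists <-- alternation
Total alternations = 11

11


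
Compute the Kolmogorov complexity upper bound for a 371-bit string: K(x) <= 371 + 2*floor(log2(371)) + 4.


floor(log2(371)) = 8
2 * 8 = 16
K(x) <= 371 + 16 + 4 = 391

391


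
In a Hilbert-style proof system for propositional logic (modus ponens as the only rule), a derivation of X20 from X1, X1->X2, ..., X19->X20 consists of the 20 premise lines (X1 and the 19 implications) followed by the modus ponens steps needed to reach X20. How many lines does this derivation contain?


We have 20 premise lines: X1 and 19 implications.
Each implication is detached once by MP, giving 19 MP lines.
20 premise lines + 19 MP lines = 39 total lines.

39


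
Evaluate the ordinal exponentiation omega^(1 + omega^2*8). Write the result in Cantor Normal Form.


omega^(1 + omega^2*8):
In ordinal addition a term is absorbed by a following term of strictly larger exponent: 0 < 2, so 1 + omega^2*8 = omega^2*8.
omega raised to a CNF ordinal is a single CNF term: Result = omega^(omega^2*8)

omega^(omega^2*8)


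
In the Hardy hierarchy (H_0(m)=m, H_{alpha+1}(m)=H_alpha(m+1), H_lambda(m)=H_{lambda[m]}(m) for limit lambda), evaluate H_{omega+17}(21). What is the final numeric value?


H_{omega+17}(21):
Unwind the 17 successor steps: H_{omega+17}(21) = H_omega(21+17) = H_omega(38).
H_omega(m) = H_m(m) = m + m = 2m.
Result = 2 * 38 = 76

76


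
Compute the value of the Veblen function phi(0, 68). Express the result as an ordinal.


phi(0, 68):
phi(0, beta) = omega^beta by definition.
phi(0, 68) = omega^68

omega^68


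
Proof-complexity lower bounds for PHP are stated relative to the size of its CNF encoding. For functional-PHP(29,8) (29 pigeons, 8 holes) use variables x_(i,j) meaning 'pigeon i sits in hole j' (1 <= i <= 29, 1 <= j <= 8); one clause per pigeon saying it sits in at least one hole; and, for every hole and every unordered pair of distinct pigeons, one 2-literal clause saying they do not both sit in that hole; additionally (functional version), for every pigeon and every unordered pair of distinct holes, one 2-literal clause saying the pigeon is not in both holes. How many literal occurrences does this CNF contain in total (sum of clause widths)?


functional-PHP(29,8): 29 pigeons, 8 holes, 29*8 = 232 variables.
- pigeon clauses: one per pigeon -> 29 clauses of width 8 -> 232 literals
- hole clauses: 8 holes * C(29,2) = 8 * 406 -> 3248 clauses of width 2 -> 6496 literals
- functional clauses: 29 pigeons * C(8,2) = 29 * 28 -> 812 clauses of width 2 -> 1624 literals
Total literal occurrences = 232 + 6496 + 1624 = 8352

8352


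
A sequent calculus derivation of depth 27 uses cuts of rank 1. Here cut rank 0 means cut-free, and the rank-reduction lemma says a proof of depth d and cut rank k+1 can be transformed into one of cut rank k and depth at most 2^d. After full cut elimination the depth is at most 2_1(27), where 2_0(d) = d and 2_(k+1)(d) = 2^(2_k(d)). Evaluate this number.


Each rank reduction sends depth d to at most 2^d; cut rank r needs r reductions.
2_0(27) = 27
2_1(27) = 2^27 = 134217728
Cut-free depth bound = 134217728

134217728


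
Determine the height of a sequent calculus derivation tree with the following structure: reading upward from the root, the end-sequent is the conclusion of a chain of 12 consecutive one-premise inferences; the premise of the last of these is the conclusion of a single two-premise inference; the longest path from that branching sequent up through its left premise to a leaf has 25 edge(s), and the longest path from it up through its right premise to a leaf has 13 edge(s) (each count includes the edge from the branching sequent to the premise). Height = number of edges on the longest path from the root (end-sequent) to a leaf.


Longest path through the left premise: 25 edges (measured from the branching sequent)
Longest path through the right premise: 13 edges
Height of the subtree rooted at the branching sequent: max(25, 13) = 25
The branching sequent sits 12 edges above the root (the chain of one-premise inferences), so height = 25 + 12 = 37

37


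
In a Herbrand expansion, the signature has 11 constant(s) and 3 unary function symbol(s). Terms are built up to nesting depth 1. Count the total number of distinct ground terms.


Herbrand terms by depth:
Depth 0: 11 constants
Depth 1: 33 new terms (running total: 44)
Total distinct ground terms = 44

44


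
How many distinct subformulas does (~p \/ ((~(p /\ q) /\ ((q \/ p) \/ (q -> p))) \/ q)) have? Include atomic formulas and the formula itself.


Formula: (~p \/ ((~(p /\ q) /\ ((q \/ p) \/ (q -> p))) \/ q))
Subformulas found:
  1. q
  2. p
  3. ~p
  4. (q \/ p)
  5. (p /\ q)
  6. (q -> p)
  7. ~(p /\ q)
  8. ((q \/ p) \/ (q -> p))
  9. (~(p /\ q) /\ ((q \/ p) \/ (q -> p)))
  10. ((~(p /\ q) /\ ((q \/ p) \/ (q -> p))) \/ q)
  11. (~p \/ ((~(p /\ q) /\ ((q \/ p) \/ (q -> p))) \/ q))
Total distinct subformulas = 11

11


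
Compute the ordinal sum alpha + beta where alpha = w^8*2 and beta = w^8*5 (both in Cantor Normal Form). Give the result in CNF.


Ordinal addition w^8*2 + w^8*5:
Both terms have the same exponent 8.
w^e*c + w^e*d = w^e*(c+d).
Result = w^8*(2+5) = w^8*7

w^8*7


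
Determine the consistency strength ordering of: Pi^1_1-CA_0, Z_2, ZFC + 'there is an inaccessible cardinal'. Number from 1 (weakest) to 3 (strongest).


Ordering by consistency strength:
1. Pi^1_1-CA_0
2. Z_2
3. ZFC + 'there is an inaccessible cardinal'


Pi^1_1-CA_0=1, Z_2=2, ZFC + 'there is an inaccessible cardinal'=3


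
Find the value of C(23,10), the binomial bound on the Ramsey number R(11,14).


R(11,14) <= C(11+14-2, 11-1) = C(23, 10)
C(23, 10) = 23! / (10! * 13!)
= 1144066

1144066


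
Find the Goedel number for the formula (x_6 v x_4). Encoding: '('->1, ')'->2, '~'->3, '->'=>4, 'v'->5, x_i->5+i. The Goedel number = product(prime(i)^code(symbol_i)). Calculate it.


Formula: (x_6 v x_4)
Symbol codes: [1, 11, 5, 9, 2]
Primes: [2, 3, 5, 7, 11]
p_1^1 = 2^1 = 2
p_2^11 = 3^11 = 177147
p_3^5 = 5^5 = 3125
p_4^9 = 7^9 = 40353607
p_5^2 = 11^2 = 121
Product = 5406068567041931250

5406068567041931250


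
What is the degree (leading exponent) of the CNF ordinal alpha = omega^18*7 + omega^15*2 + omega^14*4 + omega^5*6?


CNF: omega^18*7 + omega^15*2 + omega^14*4 + omega^5*6
The leading term is omega^18*7, which has exponent 18.

18


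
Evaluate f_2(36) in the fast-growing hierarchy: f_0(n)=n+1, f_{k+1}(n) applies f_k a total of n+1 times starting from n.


f_2(36) = f_1^37(36)
f_1(m) = 2m + 1.
Iterating: f_1^k(n) = 2^k*(n+1) - 1.
f_2(36) = 2^37*(36+1) - 1 = 137438953472*37 - 1 = 5085241278463

5085241278463


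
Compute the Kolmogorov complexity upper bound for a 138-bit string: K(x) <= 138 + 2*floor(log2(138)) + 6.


floor(log2(138)) = 7
2 * 7 = 14
K(x) <= 138 + 14 + 6 = 158

158


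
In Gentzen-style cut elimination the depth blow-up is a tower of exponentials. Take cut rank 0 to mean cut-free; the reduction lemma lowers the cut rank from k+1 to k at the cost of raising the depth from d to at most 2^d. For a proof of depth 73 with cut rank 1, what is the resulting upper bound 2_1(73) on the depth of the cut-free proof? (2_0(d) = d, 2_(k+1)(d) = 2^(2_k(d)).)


Each rank reduction sends depth d to at most 2^d; cut rank r needs r reductions.
2_0(73) = 73
2_1(73) = 2^73 = 9444732965739290427392
Cut-free depth bound = 9444732965739290427392

9444732965739290427392


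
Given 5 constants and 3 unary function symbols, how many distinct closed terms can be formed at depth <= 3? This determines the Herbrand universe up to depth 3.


Herbrand terms by depth:
Depth 0: 5 constants
Depth 1: 15 new terms (running total: 20)
Depth 2: 45 new terms (running total: 65)
Depth 3: 135 new terms (running total: 200)
Total distinct ground terms = 200

200


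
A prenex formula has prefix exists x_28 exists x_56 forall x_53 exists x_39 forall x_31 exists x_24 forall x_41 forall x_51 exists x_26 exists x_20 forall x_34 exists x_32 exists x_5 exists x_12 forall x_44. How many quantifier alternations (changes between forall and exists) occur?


Walk the prefix and count type changes:
  position 1: exists -> exists
  position 2: exists -> forall <-- alternation
  position 3: forall -> exists <-- alternation
  position 4: exists -> forall <-- alternation
  position 5: forall -> exists <-- alternation
  position 6: exists -> forall <-- alternation
  position 7: forall -> forall
  position 8: forall -> exists <-- alternation
  position 9: exists -> exists
  position 10: exists -> forall <-- alternation
  position 11: forall -> exists <-- alternation
  position 12: exists -> exists
  position 13: exists -> exists
  position 14: exists -> forall <-- alternation
Total alternations = 9

9


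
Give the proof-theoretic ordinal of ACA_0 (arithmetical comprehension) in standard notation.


The proof-theoretic ordinal of ACA_0 (arithmetical comprehension) is a standard result in ordinal analysis.
This ordinal is the supremum of order types of primitive recursive well-orderings
that the theory can prove to be well-ordered.
For ACA_0 (arithmetical comprehension), the proof-theoretic ordinal is epsilon_0.

epsilon_0


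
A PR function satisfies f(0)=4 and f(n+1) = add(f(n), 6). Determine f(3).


f(0) = 4
f(1) = add(f(0), 6) = add(4, 6) = 10
f(2) = add(f(1), 6) = add(10, 6) = 16
f(3) = add(f(2), 6) = add(16, 6) = 22


22


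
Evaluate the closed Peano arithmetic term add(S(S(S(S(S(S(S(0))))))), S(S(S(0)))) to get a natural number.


add(S^7(0), S^3(0)):
S^7(0) = 7
S^3(0) = 3
7 + 3 = 10

10


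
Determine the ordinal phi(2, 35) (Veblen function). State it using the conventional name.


phi(2, 35):
phi(2, beta) = zeta_beta (the beta-th zeta number, fixed point of epsilon).
phi(2, 35) = zeta_35

zeta_35


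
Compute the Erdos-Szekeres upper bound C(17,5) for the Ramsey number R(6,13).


R(6,13) <= C(6+13-2, 6-1) = C(17, 5)
C(17, 5) = 17! / (5! * 12!)
= 6188

6188


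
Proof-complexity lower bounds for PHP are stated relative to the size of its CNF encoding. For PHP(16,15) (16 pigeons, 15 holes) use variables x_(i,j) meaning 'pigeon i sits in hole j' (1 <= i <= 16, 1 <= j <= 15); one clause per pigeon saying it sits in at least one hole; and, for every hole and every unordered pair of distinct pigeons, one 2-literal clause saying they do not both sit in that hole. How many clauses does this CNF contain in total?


PHP(16,15): 16 pigeons, 15 holes, 16*15 = 240 variables.
- pigeon clauses: one per pigeon -> 16 clauses
- hole clauses: 15 holes * C(16,2) = 15 * 120 -> 1800 clauses
Total clauses = 16 + 1800 = 1816

1816


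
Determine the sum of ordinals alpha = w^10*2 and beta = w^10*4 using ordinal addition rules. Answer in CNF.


Ordinal addition w^10*2 + w^10*4:
Both terms have the same exponent 10.
w^e*c + w^e*d = w^e*(c+d).
Result = w^10*(2+4) = w^10*6

w^10*6


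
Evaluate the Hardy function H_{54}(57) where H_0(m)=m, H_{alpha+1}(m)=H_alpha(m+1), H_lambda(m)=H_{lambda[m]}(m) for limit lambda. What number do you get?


H_54(57):
For finite ordinals k, H_k(n) = n + k (each successor step adds 1).
H_54(57) = 57 + 54 = 111

111


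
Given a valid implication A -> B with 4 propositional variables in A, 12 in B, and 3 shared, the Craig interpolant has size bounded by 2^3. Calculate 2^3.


Shared atoms = 3
Craig interpolant size bound = 2^3
= 8

8


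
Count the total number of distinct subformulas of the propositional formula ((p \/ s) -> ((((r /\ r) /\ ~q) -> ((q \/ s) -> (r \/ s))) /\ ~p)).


Formula: ((p \/ s) -> ((((r /\ r) /\ ~q) -> ((q \/ s) -> (r \/ s))) /\ ~p))
Subformulas found:
  1. r
  2. q
  3. s
  4. p
  5. ~p
  6. ~q
  7. (r /\ r)
  8. (r \/ s)
  9. (p \/ s)
  10. (q \/ s)
  11. ((r /\ r) /\ ~q)
  12. ((q \/ s) -> (r \/ s))
  13. (((r /\ r) /\ ~q) -> ((q \/ s) -> (r \/ s)))
  14. ((((r /\ r) /\ ~q) -> ((q \/ s) -> (r \/ s))) /\ ~p)
  15. ((p \/ s) -> ((((r /\ r) /\ ~q) -> ((q \/ s) -> (r \/ s))) /\ ~p))
Total distinct subformulas = 15

15


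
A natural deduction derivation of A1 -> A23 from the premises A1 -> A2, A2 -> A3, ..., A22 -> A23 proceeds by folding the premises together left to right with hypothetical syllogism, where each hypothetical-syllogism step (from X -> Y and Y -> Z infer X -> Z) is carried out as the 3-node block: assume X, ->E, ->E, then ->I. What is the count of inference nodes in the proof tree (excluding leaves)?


There are 22 premises in the chain. The first HS step combines premises 1 and 2; each further premise needs one more HS step.
So 22 premises require 22 - 1 = 21 hypothetical-syllogism steps.
Each HS step uses 3 inference nodes (->E, ->E, ->I).
21 * 3 = 63 total inference nodes.

63


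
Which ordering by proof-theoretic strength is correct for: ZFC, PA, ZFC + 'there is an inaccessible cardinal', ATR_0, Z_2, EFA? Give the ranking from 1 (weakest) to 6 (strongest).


Ordering by consistency strength:
1. EFA
2. PA
3. ATR_0
4. Z_2
5. ZFC
6. ZFC + 'there is an inaccessible cardinal'


ZFC=5, PA=2, ZFC + 'there is an inaccessible cardinal'=6, ATR_0=3, Z_2=4, EFA=1


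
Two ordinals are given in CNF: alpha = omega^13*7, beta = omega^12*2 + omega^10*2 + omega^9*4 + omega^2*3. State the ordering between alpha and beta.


Compare term by term from highest exponent:
alpha = omega^13*7
beta = omega^12*2 + omega^10*2 + omega^9*4 + omega^2*3
Term 1: alpha has omega^13*7, beta has omega^12*2
Term 2: alpha has omega^0*0, beta has omega^10*2
Term 3: alpha has omega^0*0, beta has omega^9*4
Term 4: alpha has omega^0*0, beta has omega^2*3
Result: alpha > beta

alpha > beta


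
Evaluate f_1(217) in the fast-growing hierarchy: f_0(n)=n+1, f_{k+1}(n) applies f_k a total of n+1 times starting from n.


f_1(217) = f_0^218(217)
f_0 adds 1 each time, applied 218 times.
f_1(217) = 217 + 218 = 435

435


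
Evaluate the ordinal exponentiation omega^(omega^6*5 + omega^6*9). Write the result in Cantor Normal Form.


omega^(omega^6*5 + omega^6*9):
Both terms of the exponent have the same exponent 6, so they merge: omega^6*5 + omega^6*9 = omega^6*(5+9) = omega^6*14.
omega raised to a CNF ordinal is a single CNF term: Result = omega^(omega^6*14)

omega^(omega^6*14)


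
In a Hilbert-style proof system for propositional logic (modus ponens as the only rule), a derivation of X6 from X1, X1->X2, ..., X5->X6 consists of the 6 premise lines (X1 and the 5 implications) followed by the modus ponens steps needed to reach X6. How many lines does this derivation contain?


We have 6 premise lines: X1 and 5 implications.
Each implication is detached once by MP, giving 5 MP lines.
6 premise lines + 5 MP lines = 11 total lines.

11


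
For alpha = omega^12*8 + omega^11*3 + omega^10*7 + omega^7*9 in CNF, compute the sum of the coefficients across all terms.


CNF: omega^12*8 + omega^11*3 + omega^10*7 + omega^7*9
Coefficients: 8 + 3 + 7 + 9 = 27

27


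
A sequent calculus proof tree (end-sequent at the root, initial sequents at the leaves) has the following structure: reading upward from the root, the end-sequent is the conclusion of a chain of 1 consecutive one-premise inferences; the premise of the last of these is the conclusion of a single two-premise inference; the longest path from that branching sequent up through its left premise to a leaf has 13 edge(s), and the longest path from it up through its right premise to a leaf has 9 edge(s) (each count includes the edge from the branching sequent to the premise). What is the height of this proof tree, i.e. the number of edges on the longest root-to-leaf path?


Longest path through the left premise: 13 edges (measured from the branching sequent)
Longest path through the right premise: 9 edges
Height of the subtree rooted at the branching sequent: max(13, 9) = 13
The branching sequent sits 1 edges above the root (the chain of one-premise inferences), so height = 13 + 1 = 14

14
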